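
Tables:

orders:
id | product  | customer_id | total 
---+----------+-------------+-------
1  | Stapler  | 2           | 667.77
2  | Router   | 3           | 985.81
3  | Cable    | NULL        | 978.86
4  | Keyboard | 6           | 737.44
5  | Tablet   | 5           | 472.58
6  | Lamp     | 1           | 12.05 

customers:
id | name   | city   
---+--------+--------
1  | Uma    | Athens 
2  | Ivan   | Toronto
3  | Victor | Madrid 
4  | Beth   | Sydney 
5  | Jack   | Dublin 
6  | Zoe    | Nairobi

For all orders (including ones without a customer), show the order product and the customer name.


LEFT JOIN keeps every row from orders (the left table); where customer_id has no match in customers, the customer columns become NULL. Walk through each order:
  - order 1 (Stapler): customer_id=2 -> matches Ivan
  - order 2 (Router): customer_id=3 -> matches Victor
  - order 3 (Cable): customer_id=NULL, no match -> kept with NULL
  - order 4 (Keyboard): customer_id=6 -> matches Zoe
  - order 5 (Tablet): customer_id=5 -> matches Jack
  - order 6 (Lamp): customer_id=1 -> matches Uma
All 6 rows appear; 1 has NULL customer.

SQL:
SELECT a.product, b.name AS customer
FROM orders a
LEFT JOIN customers b ON a.customer_id = b.id

Result:
product  | customer
---------+---------
Stapler  | Ivan    
Router   | Victor  
Cable    | NULL    
Keyboard | Zoe     
Tablet   | Jack    
Lamp     | Uma     


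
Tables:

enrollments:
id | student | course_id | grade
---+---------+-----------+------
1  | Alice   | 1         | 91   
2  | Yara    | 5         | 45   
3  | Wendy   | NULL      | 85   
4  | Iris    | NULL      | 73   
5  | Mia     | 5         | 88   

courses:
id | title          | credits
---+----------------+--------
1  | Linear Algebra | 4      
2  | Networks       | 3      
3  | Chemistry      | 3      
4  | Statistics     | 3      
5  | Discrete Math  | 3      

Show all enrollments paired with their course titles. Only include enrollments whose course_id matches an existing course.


INNER JOIN keeps only enrollments rows whose course_id matches an id in courses. Walk through each enrollment:
  - enrollment 1 (Alice): course_id=1 -> matches Linear Algebra
  - enrollment 2 (Yara): course_id=5 -> matches Discrete Math
  - enrollment 3 (Wendy): course_id=NULL, no match -> dropped
  - enrollment 4 (Iris): course_id=NULL, no match -> dropped
  - enrollment 5 (Mia): course_id=5 -> matches Discrete Math
So 2 of 5 rows are dropped.

SQL:
SELECT a.student, b.title AS course
FROM enrollments a
INNER JOIN courses b ON a.course_id = b.id

Result:
student | course        
--------+---------------
Alice   | Linear Algebra
Yara    | Discrete Math 
Mia     | Discrete Math 


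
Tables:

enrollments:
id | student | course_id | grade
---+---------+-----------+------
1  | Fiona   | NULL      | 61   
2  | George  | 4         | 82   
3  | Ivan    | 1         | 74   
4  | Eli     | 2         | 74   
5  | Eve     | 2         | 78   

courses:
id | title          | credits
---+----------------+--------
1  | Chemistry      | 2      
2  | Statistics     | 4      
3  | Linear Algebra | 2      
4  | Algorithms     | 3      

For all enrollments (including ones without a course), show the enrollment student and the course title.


LEFT JOIN keeps every row from enrollments (the left table); where course_id has no match in courses, the course columns become NULL. Walk through each enrollment:
  - enrollment 1 (Fiona): course_id=NULL, no match -> kept with NULL
  - enrollment 2 (George): course_id=4 -> matches Algorithms
  - enrollment 3 (Ivan): course_id=1 -> matches Chemistry
  - enrollment 4 (Eli): course_id=2 -> matches Statistics
  - enrollment 5 (Eve): course_id=2 -> matches Statistics
All 5 rows appear; 1 has NULL course.

SQL:
SELECT a.student, b.title AS course
FROM enrollments a
LEFT JOIN courses b ON a.course_id = b.id

Result:
student | course    
--------+-----------
Fiona   | NULL      
George  | Algorithms
Ivan    | Chemistry 
Eli     | Statistics
Eve     | Statistics


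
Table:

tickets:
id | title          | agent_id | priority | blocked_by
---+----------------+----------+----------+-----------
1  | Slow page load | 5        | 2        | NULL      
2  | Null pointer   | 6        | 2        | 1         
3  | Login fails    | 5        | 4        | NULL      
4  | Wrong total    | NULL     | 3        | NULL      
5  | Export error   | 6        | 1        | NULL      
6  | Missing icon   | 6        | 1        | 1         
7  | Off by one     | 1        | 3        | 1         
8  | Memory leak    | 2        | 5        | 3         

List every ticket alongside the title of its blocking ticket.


This is a self-join: tickets is joined to a second copy of itself, matching each row's blocked_by to another row's id. Use LEFT JOIN so rows with blocked_by=NULL are kept.
  - ticket 1 (Slow page load): blocked_by=NULL -> NULL
  - ticket 2 (Null pointer): blocked_by=1 -> Slow page load
  - ticket 3 (Login fails): blocked_by=NULL -> NULL
  - ticket 4 (Wrong total): blocked_by=NULL -> NULL
  - ticket 5 (Export error): blocked_by=NULL -> NULL
  - ticket 6 (Missing icon): blocked_by=1 -> Slow page load
  - ticket 7 (Off by one): blocked_by=1 -> Slow page load
  - ticket 8 (Memory leak): blocked_by=3 -> Login fails

SQL:
SELECT a.title AS item, b.title AS blocked_by
FROM tickets a
LEFT JOIN tickets b ON a.blocked_by = b.id

Result:
item           | blocked_by    
---------------+---------------
Slow page load | NULL          
Null pointer   | Slow page load
Login fails    | NULL          
Wrong total    | NULL          
Export error   | NULL          
Missing icon   | Slow page load
Off by one     | Slow page load
Memory leak    | Login fails   


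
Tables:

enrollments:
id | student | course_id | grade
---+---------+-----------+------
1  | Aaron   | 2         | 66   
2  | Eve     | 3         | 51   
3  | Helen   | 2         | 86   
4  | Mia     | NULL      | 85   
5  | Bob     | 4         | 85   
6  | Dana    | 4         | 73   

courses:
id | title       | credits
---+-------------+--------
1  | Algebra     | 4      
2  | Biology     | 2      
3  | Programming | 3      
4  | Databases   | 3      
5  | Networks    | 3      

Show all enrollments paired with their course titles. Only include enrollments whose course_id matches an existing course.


INNER JOIN keeps only enrollments rows whose course_id matches an id in courses. Walk through each enrollment:
  - enrollment 1 (Aaron): course_id=2 -> matches Biology
  - enrollment 2 (Eve): course_id=3 -> matches Programming
  - enrollment 3 (Helen): course_id=2 -> matches Biology
  - enrollment 4 (Mia): course_id=NULL, no match -> dropped
  - enrollment 5 (Bob): course_id=4 -> matches Databases
  - enrollment 6 (Dana): course_id=4 -> matches Databases
So 1 of 6 rows is dropped.

SQL:
SELECT a.student, b.title AS course
FROM enrollments a
INNER JOIN courses b ON a.course_id = b.id

Result:
student | course     
--------+------------
Aaron   | Biology    
Eve     | Programming
Helen   | Biology    
Bob     | Databases  
Dana    | Databases  


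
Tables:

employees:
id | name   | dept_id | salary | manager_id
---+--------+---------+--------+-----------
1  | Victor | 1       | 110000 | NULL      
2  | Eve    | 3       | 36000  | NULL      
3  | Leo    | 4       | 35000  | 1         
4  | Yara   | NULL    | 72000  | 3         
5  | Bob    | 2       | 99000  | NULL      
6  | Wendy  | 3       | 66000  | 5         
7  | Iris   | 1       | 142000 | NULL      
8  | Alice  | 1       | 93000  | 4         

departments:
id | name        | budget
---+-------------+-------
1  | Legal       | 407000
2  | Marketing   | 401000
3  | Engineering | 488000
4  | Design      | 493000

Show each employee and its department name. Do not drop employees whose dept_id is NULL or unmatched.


LEFT JOIN keeps every row from employees (the left table); where dept_id has no match in departments, the department columns become NULL. Walk through each employee:
  - employee 1 (Victor): dept_id=1 -> matches Legal
  - employee 2 (Eve): dept_id=3 -> matches Engineering
  - employee 3 (Leo): dept_id=4 -> matches Design
  - employee 4 (Yara): dept_id=NULL, no match -> kept with NULL
  - employee 5 (Bob): dept_id=2 -> matches Marketing
  - employee 6 (Wendy): dept_id=3 -> matches Engineering
  - employee 7 (Iris): dept_id=1 -> matches Legal
  - employee 8 (Alice): dept_id=1 -> matches Legal
All 8 rows appear; 1 has NULL department.

SQL:
SELECT a.name, b.name AS department
FROM employees a
LEFT JOIN departments b ON a.dept_id = b.id

Result:
name   | department 
-------+------------
Victor | Legal      
Eve    | Engineering
Leo    | Design     
Yara   | NULL       
Bob    | Marketing  
Wendy  | Engineering
Iris   | Legal      
Alice  | Legal      


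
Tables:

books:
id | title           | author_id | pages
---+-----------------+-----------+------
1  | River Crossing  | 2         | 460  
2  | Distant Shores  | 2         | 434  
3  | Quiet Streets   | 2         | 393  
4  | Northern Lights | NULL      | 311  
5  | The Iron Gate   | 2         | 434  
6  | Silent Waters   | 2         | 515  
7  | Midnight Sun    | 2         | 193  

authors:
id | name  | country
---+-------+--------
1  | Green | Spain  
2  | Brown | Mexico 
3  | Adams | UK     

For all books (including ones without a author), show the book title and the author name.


LEFT JOIN keeps every row from books (the left table); where author_id has no match in authors, the author columns become NULL. Walk through each book:
  - book 1 (River Crossing): author_id=2 -> matches Brown
  - book 2 (Distant Shores): author_id=2 -> matches Brown
  - book 3 (Quiet Streets): author_id=2 -> matches Brown
  - book 4 (Northern Lights): author_id=NULL, no match -> kept with NULL
  - book 5 (The Iron Gate): author_id=2 -> matches Brown
  - book 6 (Silent Waters): author_id=2 -> matches Brown
  - book 7 (Midnight Sun): author_id=2 -> matches Brown
All 7 rows appear; 1 has NULL author.

SQL:
SELECT a.title, b.name AS author
FROM books a
LEFT JOIN authors b ON a.author_id = b.id

Result:
title           | author
----------------+-------
River Crossing  | Brown 
Distant Shores  | Brown 
Quiet Streets   | Brown 
Northern Lights | NULL  
The Iron Gate   | Brown 
Silent Waters   | Brown 
Midnight Sun    | Brown 


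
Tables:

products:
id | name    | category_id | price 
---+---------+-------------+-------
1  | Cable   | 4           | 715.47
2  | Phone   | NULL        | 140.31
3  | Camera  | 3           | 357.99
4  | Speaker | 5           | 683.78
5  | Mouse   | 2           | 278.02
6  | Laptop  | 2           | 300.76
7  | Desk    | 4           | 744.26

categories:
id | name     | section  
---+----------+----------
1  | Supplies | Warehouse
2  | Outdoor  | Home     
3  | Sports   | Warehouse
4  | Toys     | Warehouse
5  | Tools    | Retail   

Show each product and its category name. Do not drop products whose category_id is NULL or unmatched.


LEFT JOIN keeps every row from products (the left table); where category_id has no match in categories, the category columns become NULL. Walk through each product:
  - product 1 (Cable): category_id=4 -> matches Toys
  - product 2 (Phone): category_id=NULL, no match -> kept with NULL
  - product 3 (Camera): category_id=3 -> matches Sports
  - product 4 (Speaker): category_id=5 -> matches Tools
  - product 5 (Mouse): category_id=2 -> matches Outdoor
  - product 6 (Laptop): category_id=2 -> matches Outdoor
  - product 7 (Desk): category_id=4 -> matches Toys
All 7 rows appear; 1 has NULL category.

SQL:
SELECT a.name, b.name AS category
FROM products a
LEFT JOIN categories b ON a.category_id = b.id

Result:
name    | category
--------+---------
Cable   | Toys    
Phone   | NULL    
Camera  | Sports  
Speaker | Tools   
Mouse   | Outdoor 
Laptop  | Outdoor 
Desk    | Toys    


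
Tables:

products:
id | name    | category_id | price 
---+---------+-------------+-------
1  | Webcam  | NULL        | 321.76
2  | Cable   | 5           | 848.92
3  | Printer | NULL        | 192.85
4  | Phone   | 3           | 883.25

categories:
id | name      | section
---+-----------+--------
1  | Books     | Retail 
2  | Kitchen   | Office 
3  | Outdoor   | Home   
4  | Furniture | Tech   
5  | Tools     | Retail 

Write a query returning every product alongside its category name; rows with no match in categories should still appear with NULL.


LEFT JOIN keeps every row from products (the left table); where category_id has no match in categories, the category columns become NULL. Walk through each product:
  - product 1 (Webcam): category_id=NULL, no match -> kept with NULL
  - product 2 (Cable): category_id=5 -> matches Tools
  - product 3 (Printer): category_id=NULL, no match -> kept with NULL
  - product 4 (Phone): category_id=3 -> matches Outdoor
All 4 rows appear; 2 have NULL category.

SQL:
SELECT a.name, b.name AS category
FROM products a
LEFT JOIN categories b ON a.category_id = b.id

Result:
name    | category
--------+---------
Webcam  | NULL    
Cable   | Tools   
Printer | NULL    
Phone   | Outdoor 


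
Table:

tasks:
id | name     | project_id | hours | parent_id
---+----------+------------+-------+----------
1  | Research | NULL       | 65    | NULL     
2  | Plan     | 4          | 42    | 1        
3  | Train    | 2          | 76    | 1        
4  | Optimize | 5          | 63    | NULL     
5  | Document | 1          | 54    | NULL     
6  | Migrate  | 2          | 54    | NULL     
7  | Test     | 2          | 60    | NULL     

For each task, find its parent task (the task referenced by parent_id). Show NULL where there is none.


This is a self-join: tasks is joined to a second copy of itself, matching each row's parent_id to another row's id. Use LEFT JOIN so rows with parent_id=NULL are kept.
  - task 1 (Research): parent_id=NULL -> NULL
  - task 2 (Plan): parent_id=1 -> Research
  - task 3 (Train): parent_id=1 -> Research
  - task 4 (Optimize): parent_id=NULL -> NULL
  - task 5 (Document): parent_id=NULL -> NULL
  - task 6 (Migrate): parent_id=NULL -> NULL
  - task 7 (Test): parent_id=NULL -> NULL

SQL:
SELECT a.name AS item, b.name AS parent
FROM tasks a
LEFT JOIN tasks b ON a.parent_id = b.id

Result:
item     | parent  
---------+---------
Research | NULL    
Plan     | Research
Train    | Research
Optimize | NULL    
Document | NULL    
Migrate  | NULL    
Test     | NULL    


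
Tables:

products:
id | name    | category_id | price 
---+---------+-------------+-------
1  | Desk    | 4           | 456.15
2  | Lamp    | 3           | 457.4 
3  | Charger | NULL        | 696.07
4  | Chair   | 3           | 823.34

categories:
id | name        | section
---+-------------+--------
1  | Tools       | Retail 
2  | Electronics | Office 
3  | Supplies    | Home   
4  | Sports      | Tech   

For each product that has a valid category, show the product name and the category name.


INNER JOIN keeps only products rows whose category_id matches an id in categories. Walk through each product:
  - product 1 (Desk): category_id=4 -> matches Sports
  - product 2 (Lamp): category_id=3 -> matches Supplies
  - product 3 (Charger): category_id=NULL, no match -> dropped
  - product 4 (Chair): category_id=3 -> matches Supplies
So 1 of 4 rows is dropped.

SQL:
SELECT a.name, b.name AS category
FROM products a
INNER JOIN categories b ON a.category_id = b.id

Result:
name  | category
------+---------
Desk  | Sports  
Lamp  | Supplies
Chair | Supplies


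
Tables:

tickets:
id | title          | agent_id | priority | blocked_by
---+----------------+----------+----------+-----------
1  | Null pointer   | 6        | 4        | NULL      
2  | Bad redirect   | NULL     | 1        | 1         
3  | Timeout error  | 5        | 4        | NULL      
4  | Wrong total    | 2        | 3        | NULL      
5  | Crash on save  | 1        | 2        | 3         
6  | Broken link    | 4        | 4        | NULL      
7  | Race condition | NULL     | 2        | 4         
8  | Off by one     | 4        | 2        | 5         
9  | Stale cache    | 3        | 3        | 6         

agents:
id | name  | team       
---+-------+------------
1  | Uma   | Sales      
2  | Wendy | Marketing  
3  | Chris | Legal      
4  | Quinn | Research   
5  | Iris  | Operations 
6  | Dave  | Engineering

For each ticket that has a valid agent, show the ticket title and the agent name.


INNER JOIN keeps only tickets rows whose agent_id matches an id in agents. Walk through each ticket:
  - ticket 1 (Null pointer): agent_id=6 -> matches Dave
  - ticket 2 (Bad redirect): agent_id=NULL, no match -> dropped
  - ticket 3 (Timeout error): agent_id=5 -> matches Iris
  - ticket 4 (Wrong total): agent_id=2 -> matches Wendy
  - ticket 5 (Crash on save): agent_id=1 -> matches Uma
  - ticket 6 (Broken link): agent_id=4 -> matches Quinn
  - ticket 7 (Race condition): agent_id=NULL, no match -> dropped
  - ticket 8 (Off by one): agent_id=4 -> matches Quinn
  - ticket 9 (Stale cache): agent_id=3 -> matches Chris
So 2 of 9 rows are dropped.

SQL:
SELECT a.title, b.name AS agent
FROM tickets a
INNER JOIN agents b ON a.agent_id = b.id

Result:
title         | agent
--------------+------
Null pointer  | Dave 
Timeout error | Iris 
Wrong total   | Wendy
Crash on save | Uma  
Broken link   | Quinn
Off by one    | Quinn
Stale cache   | Chris


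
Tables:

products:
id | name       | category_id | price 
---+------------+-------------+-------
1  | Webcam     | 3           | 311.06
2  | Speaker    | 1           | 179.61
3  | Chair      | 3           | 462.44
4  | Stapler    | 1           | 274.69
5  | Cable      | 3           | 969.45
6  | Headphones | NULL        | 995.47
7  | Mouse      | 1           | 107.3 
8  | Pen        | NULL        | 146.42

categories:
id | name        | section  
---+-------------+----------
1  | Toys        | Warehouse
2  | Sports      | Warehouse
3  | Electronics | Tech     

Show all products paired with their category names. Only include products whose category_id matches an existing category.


INNER JOIN keeps only products rows whose category_id matches an id in categories. Walk through each product:
  - product 1 (Webcam): category_id=3 -> matches Electronics
  - product 2 (Speaker): category_id=1 -> matches Toys
  - product 3 (Chair): category_id=3 -> matches Electronics
  - product 4 (Stapler): category_id=1 -> matches Toys
  - product 5 (Cable): category_id=3 -> matches Electronics
  - product 6 (Headphones): category_id=NULL, no match -> dropped
  - product 7 (Mouse): category_id=1 -> matches Toys
  - product 8 (Pen): category_id=NULL, no match -> dropped
So 2 of 8 rows are dropped.

SQL:
SELECT a.name, b.name AS category
FROM products a
INNER JOIN categories b ON a.category_id = b.id

Result:
name    | category   
--------+------------
Webcam  | Electronics
Speaker | Toys       
Chair   | Electronics
Stapler | Toys       
Cable   | Electronics
Mouse   | Toys       


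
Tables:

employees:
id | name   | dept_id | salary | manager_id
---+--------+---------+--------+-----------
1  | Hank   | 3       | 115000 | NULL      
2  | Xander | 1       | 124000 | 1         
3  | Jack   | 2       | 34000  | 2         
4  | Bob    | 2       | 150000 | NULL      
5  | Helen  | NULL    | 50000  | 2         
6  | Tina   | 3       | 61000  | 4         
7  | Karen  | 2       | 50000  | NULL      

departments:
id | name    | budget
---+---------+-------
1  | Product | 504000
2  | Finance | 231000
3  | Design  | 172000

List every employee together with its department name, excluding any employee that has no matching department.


INNER JOIN keeps only employees rows whose dept_id matches an id in departments. Walk through each employee:
  - employee 1 (Hank): dept_id=3 -> matches Design
  - employee 2 (Xander): dept_id=1 -> matches Product
  - employee 3 (Jack): dept_id=2 -> matches Finance
  - employee 4 (Bob): dept_id=2 -> matches Finance
  - employee 5 (Helen): dept_id=NULL, no match -> dropped
  - employee 6 (Tina): dept_id=3 -> matches Design
  - employee 7 (Karen): dept_id=2 -> matches Finance
So 1 of 7 rows is dropped.

SQL:
SELECT a.name, b.name AS department
FROM employees a
INNER JOIN departments b ON a.dept_id = b.id

Result:
name   | department
-------+-----------
Hank   | Design    
Xander | Product   
Jack   | Finance   
Bob    | Finance   
Tina   | Design    
Karen  | Finance   


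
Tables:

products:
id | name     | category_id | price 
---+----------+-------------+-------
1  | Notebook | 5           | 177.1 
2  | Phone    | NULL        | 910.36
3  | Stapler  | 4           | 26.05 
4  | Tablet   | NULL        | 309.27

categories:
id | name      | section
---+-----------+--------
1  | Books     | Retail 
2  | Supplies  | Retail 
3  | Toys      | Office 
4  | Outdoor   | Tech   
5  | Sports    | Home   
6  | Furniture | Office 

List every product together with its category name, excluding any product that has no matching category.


INNER JOIN keeps only products rows whose category_id matches an id in categories. Walk through each product:
  - product 1 (Notebook): category_id=5 -> matches Sports
  - product 2 (Phone): category_id=NULL, no match -> dropped
  - product 3 (Stapler): category_id=4 -> matches Outdoor
  - product 4 (Tablet): category_id=NULL, no match -> dropped
So 2 of 4 rows are dropped.

SQL:
SELECT a.name, b.name AS category
FROM products a
INNER JOIN categories b ON a.category_id = b.id

Result:
name     | category
---------+---------
Notebook | Sports  
Stapler  | Outdoor 


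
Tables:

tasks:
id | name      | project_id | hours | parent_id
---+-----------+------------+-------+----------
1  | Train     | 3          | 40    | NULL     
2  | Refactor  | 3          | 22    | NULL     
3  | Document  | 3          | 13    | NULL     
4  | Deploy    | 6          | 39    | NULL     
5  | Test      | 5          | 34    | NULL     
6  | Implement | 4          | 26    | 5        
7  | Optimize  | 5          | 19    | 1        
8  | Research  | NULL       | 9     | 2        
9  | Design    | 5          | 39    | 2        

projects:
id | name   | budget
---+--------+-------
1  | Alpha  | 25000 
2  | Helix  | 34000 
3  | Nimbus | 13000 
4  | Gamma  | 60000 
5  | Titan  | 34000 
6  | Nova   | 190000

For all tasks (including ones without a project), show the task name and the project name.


LEFT JOIN keeps every row from tasks (the left table); where project_id has no match in projects, the project columns become NULL. Walk through each task:
  - task 1 (Train): project_id=3 -> matches Nimbus
  - task 2 (Refactor): project_id=3 -> matches Nimbus
  - task 3 (Document): project_id=3 -> matches Nimbus
  - task 4 (Deploy): project_id=6 -> matches Nova
  - task 5 (Test): project_id=5 -> matches Titan
  - task 6 (Implement): project_id=4 -> matches Gamma
  - task 7 (Optimize): project_id=5 -> matches Titan
  - task 8 (Research): project_id=NULL, no match -> kept with NULL
  - task 9 (Design): project_id=5 -> matches Titan
All 9 rows appear; 1 has NULL project.

SQL:
SELECT a.name, b.name AS project
FROM tasks a
LEFT JOIN projects b ON a.project_id = b.id

Result:
name      | project
----------+--------
Train     | Nimbus 
Refactor  | Nimbus 
Document  | Nimbus 
Deploy    | Nova   
Test      | Titan  
Implement | Gamma  
Optimize  | Titan  
Research  | NULL   
Design    | Titan  


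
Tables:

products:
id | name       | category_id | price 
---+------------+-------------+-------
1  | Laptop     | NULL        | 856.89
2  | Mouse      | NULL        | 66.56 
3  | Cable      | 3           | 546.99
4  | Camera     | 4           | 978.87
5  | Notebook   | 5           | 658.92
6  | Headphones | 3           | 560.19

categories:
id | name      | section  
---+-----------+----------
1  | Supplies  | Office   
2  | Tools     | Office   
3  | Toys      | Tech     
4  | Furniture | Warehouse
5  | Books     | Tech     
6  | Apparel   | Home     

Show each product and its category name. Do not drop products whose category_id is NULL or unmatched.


LEFT JOIN keeps every row from products (the left table); where category_id has no match in categories, the category columns become NULL. Walk through each product:
  - product 1 (Laptop): category_id=NULL, no match -> kept with NULL
  - product 2 (Mouse): category_id=NULL, no match -> kept with NULL
  - product 3 (Cable): category_id=3 -> matches Toys
  - product 4 (Camera): category_id=4 -> matches Furniture
  - product 5 (Notebook): category_id=5 -> matches Books
  - product 6 (Headphones): category_id=3 -> matches Toys
All 6 rows appear; 2 have NULL category.

SQL:
SELECT a.name, b.name AS category
FROM products a
LEFT JOIN categories b ON a.category_id = b.id

Result:
name       | category 
-----------+----------
Laptop     | NULL     
Mouse      | NULL     
Cable      | Toys     
Camera     | Furniture
Notebook   | Books    
Headphones | Toys     


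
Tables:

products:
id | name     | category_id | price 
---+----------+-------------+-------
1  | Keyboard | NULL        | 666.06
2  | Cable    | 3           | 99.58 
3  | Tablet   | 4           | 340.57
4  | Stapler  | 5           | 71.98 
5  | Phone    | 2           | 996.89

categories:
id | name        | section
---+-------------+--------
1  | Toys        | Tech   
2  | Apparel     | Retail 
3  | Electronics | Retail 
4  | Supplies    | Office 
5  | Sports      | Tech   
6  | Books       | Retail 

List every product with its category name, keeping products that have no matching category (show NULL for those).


LEFT JOIN keeps every row from products (the left table); where category_id has no match in categories, the category columns become NULL. Walk through each product:
  - product 1 (Keyboard): category_id=NULL, no match -> kept with NULL
  - product 2 (Cable): category_id=3 -> matches Electronics
  - product 3 (Tablet): category_id=4 -> matches Supplies
  - product 4 (Stapler): category_id=5 -> matches Sports
  - product 5 (Phone): category_id=2 -> matches Apparel
All 5 rows appear; 1 has NULL category.

SQL:
SELECT a.name, b.name AS category
FROM products a
LEFT JOIN categories b ON a.category_id = b.id

Result:
name     | category   
---------+------------
Keyboard | NULL       
Cable    | Electronics
Tablet   | Supplies   
Stapler  | Sports     
Phone    | Apparel    


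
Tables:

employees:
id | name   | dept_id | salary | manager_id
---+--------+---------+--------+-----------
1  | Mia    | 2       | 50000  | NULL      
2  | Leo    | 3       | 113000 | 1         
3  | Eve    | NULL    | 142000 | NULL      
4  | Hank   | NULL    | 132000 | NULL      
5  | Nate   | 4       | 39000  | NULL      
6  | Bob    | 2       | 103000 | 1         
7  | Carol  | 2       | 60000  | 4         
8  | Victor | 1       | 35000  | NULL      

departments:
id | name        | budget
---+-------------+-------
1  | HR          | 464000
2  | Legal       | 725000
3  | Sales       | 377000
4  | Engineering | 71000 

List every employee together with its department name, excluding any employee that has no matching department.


INNER JOIN keeps only employees rows whose dept_id matches an id in departments. Walk through each employee:
  - employee 1 (Mia): dept_id=2 -> matches Legal
  - employee 2 (Leo): dept_id=3 -> matches Sales
  - employee 3 (Eve): dept_id=NULL, no match -> dropped
  - employee 4 (Hank): dept_id=NULL, no match -> dropped
  - employee 5 (Nate): dept_id=4 -> matches Engineering
  - employee 6 (Bob): dept_id=2 -> matches Legal
  - employee 7 (Carol): dept_id=2 -> matches Legal
  - employee 8 (Victor): dept_id=1 -> matches HR
So 2 of 8 rows are dropped.

SQL:
SELECT a.name, b.name AS department
FROM employees a
INNER JOIN departments b ON a.dept_id = b.id

Result:
name   | department 
-------+------------
Mia    | Legal      
Leo    | Sales      
Nate   | Engineering
Bob    | Legal      
Carol  | Legal      
Victor | HR         


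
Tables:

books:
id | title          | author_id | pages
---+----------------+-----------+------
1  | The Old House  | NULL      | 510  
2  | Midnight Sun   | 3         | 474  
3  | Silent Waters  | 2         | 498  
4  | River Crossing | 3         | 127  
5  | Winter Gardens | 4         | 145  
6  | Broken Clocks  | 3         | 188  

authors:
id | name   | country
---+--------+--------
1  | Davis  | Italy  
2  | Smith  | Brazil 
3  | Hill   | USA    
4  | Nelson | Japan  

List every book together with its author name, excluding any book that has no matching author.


INNER JOIN keeps only books rows whose author_id matches an id in authors. Walk through each book:
  - book 1 (The Old House): author_id=NULL, no match -> dropped
  - book 2 (Midnight Sun): author_id=3 -> matches Hill
  - book 3 (Silent Waters): author_id=2 -> matches Smith
  - book 4 (River Crossing): author_id=3 -> matches Hill
  - book 5 (Winter Gardens): author_id=4 -> matches Nelson
  - book 6 (Broken Clocks): author_id=3 -> matches Hill
So 1 of 6 rows is dropped.

SQL:
SELECT a.title, b.name AS author
FROM books a
INNER JOIN authors b ON a.author_id = b.id

Result:
title          | author
---------------+-------
Midnight Sun   | Hill  
Silent Waters  | Smith 
River Crossing | Hill  
Winter Gardens | Nelson
Broken Clocks  | Hill  


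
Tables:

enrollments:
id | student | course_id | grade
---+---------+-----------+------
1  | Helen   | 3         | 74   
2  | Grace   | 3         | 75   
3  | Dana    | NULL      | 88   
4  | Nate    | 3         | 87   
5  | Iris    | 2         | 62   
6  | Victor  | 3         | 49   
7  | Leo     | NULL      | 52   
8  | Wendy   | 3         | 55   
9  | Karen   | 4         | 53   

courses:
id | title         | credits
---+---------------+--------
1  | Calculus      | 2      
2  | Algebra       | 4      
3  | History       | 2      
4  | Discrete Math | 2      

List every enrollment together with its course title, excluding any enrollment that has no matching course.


INNER JOIN keeps only enrollments rows whose course_id matches an id in courses. Walk through each enrollment:
  - enrollment 1 (Helen): course_id=3 -> matches History
  - enrollment 2 (Grace): course_id=3 -> matches History
  - enrollment 3 (Dana): course_id=NULL, no match -> dropped
  - enrollment 4 (Nate): course_id=3 -> matches History
  - enrollment 5 (Iris): course_id=2 -> matches Algebra
  - enrollment 6 (Victor): course_id=3 -> matches History
  - enrollment 7 (Leo): course_id=NULL, no match -> dropped
  - enrollment 8 (Wendy): course_id=3 -> matches History
  - enrollment 9 (Karen): course_id=4 -> matches Discrete Math
So 2 of 9 rows are dropped.

SQL:
SELECT a.student, b.title AS course
FROM enrollments a
INNER JOIN courses b ON a.course_id = b.id

Result:
student | course       
--------+--------------
Helen   | History      
Grace   | History      
Nate    | History      
Iris    | Algebra      
Victor  | History      
Wendy   | History      
Karen   | Discrete Math


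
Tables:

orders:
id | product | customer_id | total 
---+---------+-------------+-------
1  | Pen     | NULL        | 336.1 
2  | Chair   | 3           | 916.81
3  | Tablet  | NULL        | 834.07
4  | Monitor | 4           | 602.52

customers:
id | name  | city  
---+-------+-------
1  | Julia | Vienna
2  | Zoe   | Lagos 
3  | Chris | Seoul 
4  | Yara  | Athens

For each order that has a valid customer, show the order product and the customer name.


INNER JOIN keeps only orders rows whose customer_id matches an id in customers. Walk through each order:
  - order 1 (Pen): customer_id=NULL, no match -> dropped
  - order 2 (Chair): customer_id=3 -> matches Chris
  - order 3 (Tablet): customer_id=NULL, no match -> dropped
  - order 4 (Monitor): customer_id=4 -> matches Yara
So 2 of 4 rows are dropped.

SQL:
SELECT a.product, b.name AS customer
FROM orders a
INNER JOIN customers b ON a.customer_id = b.id

Result:
product | customer
--------+---------
Chair   | Chris   
Monitor | Yara    


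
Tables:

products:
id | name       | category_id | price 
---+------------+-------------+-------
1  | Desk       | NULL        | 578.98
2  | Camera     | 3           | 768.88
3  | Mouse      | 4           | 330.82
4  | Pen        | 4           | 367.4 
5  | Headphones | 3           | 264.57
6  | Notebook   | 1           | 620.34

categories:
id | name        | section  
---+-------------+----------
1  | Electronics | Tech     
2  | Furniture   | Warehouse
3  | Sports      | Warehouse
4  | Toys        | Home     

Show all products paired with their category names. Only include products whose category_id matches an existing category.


INNER JOIN keeps only products rows whose category_id matches an id in categories. Walk through each product:
  - product 1 (Desk): category_id=NULL, no match -> dropped
  - product 2 (Camera): category_id=3 -> matches Sports
  - product 3 (Mouse): category_id=4 -> matches Toys
  - product 4 (Pen): category_id=4 -> matches Toys
  - product 5 (Headphones): category_id=3 -> matches Sports
  - product 6 (Notebook): category_id=1 -> matches Electronics
So 1 of 6 rows is dropped.

SQL:
SELECT a.name, b.name AS category
FROM products a
INNER JOIN categories b ON a.category_id = b.id

Result:
name       | category   
-----------+------------
Camera     | Sports     
Mouse      | Toys       
Pen        | Toys       
Headphones | Sports     
Notebook   | Electronics


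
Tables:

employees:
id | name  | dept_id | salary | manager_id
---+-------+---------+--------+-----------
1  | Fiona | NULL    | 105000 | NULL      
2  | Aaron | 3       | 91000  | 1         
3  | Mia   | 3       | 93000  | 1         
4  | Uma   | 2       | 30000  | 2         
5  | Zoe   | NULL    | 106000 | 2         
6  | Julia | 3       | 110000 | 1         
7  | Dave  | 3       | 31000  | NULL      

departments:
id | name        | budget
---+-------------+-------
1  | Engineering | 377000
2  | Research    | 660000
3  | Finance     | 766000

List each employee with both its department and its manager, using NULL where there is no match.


Two LEFT JOINs from the same base table employees: one to departments via dept_id, one to employees itself via manager_id. Both are LEFT so every employee is preserved.
Match against departments:
  - employee 1 (Fiona): dept_id=NULL, no match -> kept with NULL
  - employee 2 (Aaron): dept_id=3 -> matches Finance
  - employee 3 (Mia): dept_id=3 -> matches Finance
  - employee 4 (Uma): dept_id=2 -> matches Research
  - employee 5 (Zoe): dept_id=NULL, no match -> kept with NULL
  - employee 6 (Julia): dept_id=3 -> matches Finance
  - employee 7 (Dave): dept_id=3 -> matches Finance
Match against employees (self):
  - employee 1 (Fiona): manager_id=NULL -> NULL
  - employee 2 (Aaron): manager_id=1 -> Fiona
  - employee 3 (Mia): manager_id=1 -> Fiona
  - employee 4 (Uma): manager_id=2 -> Aaron
  - employee 5 (Zoe): manager_id=2 -> Aaron
  - employee 6 (Julia): manager_id=1 -> Fiona
  - employee 7 (Dave): manager_id=NULL -> NULL

SQL:
SELECT a.name, b.name AS department, c.name AS manager
FROM employees a
LEFT JOIN departments b ON a.dept_id = b.id
LEFT JOIN employees c ON a.manager_id = c.id

Result:
name  | department | manager
------+------------+--------
Fiona | NULL       | NULL   
Aaron | Finance    | Fiona  
Mia   | Finance    | Fiona  
Uma   | Research   | Aaron  
Zoe   | NULL       | Aaron  
Julia | Finance    | Fiona  
Dave  | Finance    | NULL   


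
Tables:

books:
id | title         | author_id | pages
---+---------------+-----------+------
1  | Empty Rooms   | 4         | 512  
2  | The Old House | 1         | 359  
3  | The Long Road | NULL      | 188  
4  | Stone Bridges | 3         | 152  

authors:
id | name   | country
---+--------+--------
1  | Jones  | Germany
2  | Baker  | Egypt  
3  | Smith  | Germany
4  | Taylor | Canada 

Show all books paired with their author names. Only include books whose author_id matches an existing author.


INNER JOIN keeps only books rows whose author_id matches an id in authors. Walk through each book:
  - book 1 (Empty Rooms): author_id=4 -> matches Taylor
  - book 2 (The Old House): author_id=1 -> matches Jones
  - book 3 (The Long Road): author_id=NULL, no match -> dropped
  - book 4 (Stone Bridges): author_id=3 -> matches Smith
So 1 of 4 rows is dropped.

SQL:
SELECT a.title, b.name AS author
FROM books a
INNER JOIN authors b ON a.author_id = b.id

Result:
title         | author
--------------+-------
Empty Rooms   | Taylor
The Old House | Jones 
Stone Bridges | Smith 


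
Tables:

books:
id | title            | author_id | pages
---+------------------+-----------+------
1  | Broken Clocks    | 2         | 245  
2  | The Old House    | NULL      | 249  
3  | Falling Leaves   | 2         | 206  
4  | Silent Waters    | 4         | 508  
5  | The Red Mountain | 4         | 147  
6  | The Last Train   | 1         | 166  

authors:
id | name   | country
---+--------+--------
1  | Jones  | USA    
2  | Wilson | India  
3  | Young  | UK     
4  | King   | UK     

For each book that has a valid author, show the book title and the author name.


INNER JOIN keeps only books rows whose author_id matches an id in authors. Walk through each book:
  - book 1 (Broken Clocks): author_id=2 -> matches Wilson
  - book 2 (The Old House): author_id=NULL, no match -> dropped
  - book 3 (Falling Leaves): author_id=2 -> matches Wilson
  - book 4 (Silent Waters): author_id=4 -> matches King
  - book 5 (The Red Mountain): author_id=4 -> matches King
  - book 6 (The Last Train): author_id=1 -> matches Jones
So 1 of 6 rows is dropped.

SQL:
SELECT a.title, b.name AS author
FROM books a
INNER JOIN authors b ON a.author_id = b.id

Result:
title            | author
-----------------+-------
Broken Clocks    | Wilson
Falling Leaves   | Wilson
Silent Waters    | King  
The Red Mountain | King  
The Last Train   | Jones 


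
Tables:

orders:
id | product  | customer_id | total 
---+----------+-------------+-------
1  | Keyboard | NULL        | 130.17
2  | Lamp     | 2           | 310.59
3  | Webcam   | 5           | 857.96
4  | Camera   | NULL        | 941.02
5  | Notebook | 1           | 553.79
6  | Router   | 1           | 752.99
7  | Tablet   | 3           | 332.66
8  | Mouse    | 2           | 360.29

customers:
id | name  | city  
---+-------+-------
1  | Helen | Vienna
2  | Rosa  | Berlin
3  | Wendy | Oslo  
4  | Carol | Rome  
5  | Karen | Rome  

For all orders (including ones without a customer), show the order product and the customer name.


LEFT JOIN keeps every row from orders (the left table); where customer_id has no match in customers, the customer columns become NULL. Walk through each order:
  - order 1 (Keyboard): customer_id=NULL, no match -> kept with NULL
  - order 2 (Lamp): customer_id=2 -> matches Rosa
  - order 3 (Webcam): customer_id=5 -> matches Karen
  - order 4 (Camera): customer_id=NULL, no match -> kept with NULL
  - order 5 (Notebook): customer_id=1 -> matches Helen
  - order 6 (Router): customer_id=1 -> matches Helen
  - order 7 (Tablet): customer_id=3 -> matches Wendy
  - order 8 (Mouse): customer_id=2 -> matches Rosa
All 8 rows appear; 2 have NULL customer.

SQL:
SELECT a.product, b.name AS customer
FROM orders a
LEFT JOIN customers b ON a.customer_id = b.id

Result:
product  | customer
---------+---------
Keyboard | NULL    
Lamp     | Rosa    
Webcam   | Karen   
Camera   | NULL    
Notebook | Helen   
Router   | Helen   
Tablet   | Wendy   
Mouse    | Rosa    


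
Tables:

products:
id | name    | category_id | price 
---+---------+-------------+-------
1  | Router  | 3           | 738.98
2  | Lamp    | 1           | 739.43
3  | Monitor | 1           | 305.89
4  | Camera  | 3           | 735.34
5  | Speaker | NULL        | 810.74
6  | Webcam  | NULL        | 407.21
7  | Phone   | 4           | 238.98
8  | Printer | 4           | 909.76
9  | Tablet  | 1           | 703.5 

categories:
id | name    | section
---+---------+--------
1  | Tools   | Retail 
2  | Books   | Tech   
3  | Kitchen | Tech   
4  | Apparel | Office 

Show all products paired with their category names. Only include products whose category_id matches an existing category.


INNER JOIN keeps only products rows whose category_id matches an id in categories. Walk through each product:
  - product 1 (Router): category_id=3 -> matches Kitchen
  - product 2 (Lamp): category_id=1 -> matches Tools
  - product 3 (Monitor): category_id=1 -> matches Tools
  - product 4 (Camera): category_id=3 -> matches Kitchen
  - product 5 (Speaker): category_id=NULL, no match -> dropped
  - product 6 (Webcam): category_id=NULL, no match -> dropped
  - product 7 (Phone): category_id=4 -> matches Apparel
  - product 8 (Printer): category_id=4 -> matches Apparel
  - product 9 (Tablet): category_id=1 -> matches Tools
So 2 of 9 rows are dropped.

SQL:
SELECT a.name, b.name AS category
FROM products a
INNER JOIN categories b ON a.category_id = b.id

Result:
name    | category
--------+---------
Router  | Kitchen 
Lamp    | Tools   
Monitor | Tools   
Camera  | Kitchen 
Phone   | Apparel 
Printer | Apparel 
Tablet  | Tools   
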